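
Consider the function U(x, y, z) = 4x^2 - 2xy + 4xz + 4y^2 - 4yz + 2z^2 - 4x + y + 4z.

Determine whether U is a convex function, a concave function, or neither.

U is quadratic, so its Hessian is the constant matrix H = [[8, -2, 4], [-2, 8, -4], [4, -4, 4]].
Leading principal minors: 8, 60, 48.
All positive ⇒ H ≻ 0 ⇒ convex.

convex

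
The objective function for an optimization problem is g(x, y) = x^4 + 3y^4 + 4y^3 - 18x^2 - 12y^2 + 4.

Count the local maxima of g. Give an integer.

1

g separates as a function of x plus a function of y, so ∇g=0 decouples.
∂g/∂x = 4x(x - 3)(x + 3) = 0 at x ∈ {-3, 0, 3}; ∂g/∂y = 12y(y - 1)(y + 2) = 0 at y ∈ {-2, 0, 1}.
The Hessian is diagonal: diag(g_xx, g_yy). Second derivatives: g_xx(-3)=72, g_xx(0)=-36, g_xx(3)=72; g_yy(-2)=72, g_yy(0)=-24, g_yy(1)=36.
Local maxima occur where both diagonal entries negative: (0, 0). Count: 1.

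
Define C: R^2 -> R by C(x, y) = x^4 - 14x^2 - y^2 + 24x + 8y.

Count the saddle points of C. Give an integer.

C separates as a function of x plus a function of y, so ∇C=0 decouples.
∂C/∂x = 4(x - 2)(x - 1)(x + 3) = 0 at x ∈ {-3, 1, 2}; ∂C/∂y = -2(y - 4) = 0 at y ∈ {4}.
The Hessian is diagonal: diag(C_xx, C_yy). Second derivatives: C_xx(-3)=80, C_xx(1)=-16, C_xx(2)=20; C_yy(4)=-2.
Saddle points occur where the two diagonal entries have opposite signs: (-3, 4), (2, 4). Count: 2.

2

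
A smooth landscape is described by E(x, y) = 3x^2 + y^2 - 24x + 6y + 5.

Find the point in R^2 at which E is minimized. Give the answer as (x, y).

(4, -3)

E(x,y) separates as P(x) + Q(y) + 5, so its minimum is min P + min Q + 5.
P'(x) = 6x - 24 vanishes at x ∈ {4}; Q'(y) = 2y + 6 vanishes at y ∈ {-3}.
Local minima of P (where P''>0): P(4)=-48. Local minima of Q: Q(-3)=-9.
So the global minimum of E is P(4) + Q(-3) + 5 = -48 − 9 + 5 = -52, attained at (4, -3).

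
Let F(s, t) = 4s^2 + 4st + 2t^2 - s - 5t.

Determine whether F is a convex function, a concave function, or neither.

F is quadratic, so its Hessian is the constant matrix H = [[8, 4], [4, 4]].
det(H) = 16, tr(H) = 12.
det(H) > 0 and tr(H) > 0, so H is positive definite everywhere: convex.

convex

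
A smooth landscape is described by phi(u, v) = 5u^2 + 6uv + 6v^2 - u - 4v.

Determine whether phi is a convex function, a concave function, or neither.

phi is quadratic, so its Hessian is the constant matrix H = [[10, 6], [6, 12]].
det(H) = 84, tr(H) = 22.
det(H) > 0 and tr(H) > 0, so H is positive definite everywhere: convex.

convex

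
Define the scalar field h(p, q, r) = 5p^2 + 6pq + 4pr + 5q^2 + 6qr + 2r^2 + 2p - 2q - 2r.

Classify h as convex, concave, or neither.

h is quadratic, so its Hessian is the constant matrix H = [[10, 6, 4], [6, 10, 6], [4, 6, 4]].
Leading principal minors: 10, 64, 24.
All positive ⇒ H ≻ 0 ⇒ convex.

convex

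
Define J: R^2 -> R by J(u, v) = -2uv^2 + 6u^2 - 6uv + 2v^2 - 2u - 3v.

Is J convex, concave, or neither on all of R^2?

The term -2uv^2 is cubic, so the Hessian is not constant.
∂²J/∂v² = -4u + 4, which takes both signs as u varies (negative for sufficiently large u). A diagonal entry of the Hessian changing sign means the Hessian is neither positive- nor negative-semidefinite on all of R^2.

neither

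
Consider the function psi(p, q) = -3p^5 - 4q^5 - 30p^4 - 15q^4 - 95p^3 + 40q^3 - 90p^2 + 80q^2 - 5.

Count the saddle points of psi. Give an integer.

8

psi separates as a function of p plus a function of q, so ∇psi=0 decouples.
∂psi/∂p = -15p(p + 1)(p + 3)(p + 4) = 0 at p ∈ {-4, -3, -1, 0}; ∂psi/∂q = -20q(q - 2)(q + 1)(q + 4) = 0 at q ∈ {-4, -1, 0, 2}.
The Hessian is diagonal: diag(psi_pp, psi_qq). Second derivatives: psi_pp(-4)=180, psi_pp(-3)=-90, psi_pp(-1)=90, psi_pp(0)=-180; psi_qq(-4)=1440, psi_qq(-1)=-180, psi_qq(0)=160, psi_qq(2)=-720.
Saddle points occur where the two diagonal entries have opposite signs: (-4, -1), (-4, 2), (-3, -4), (-3, 0), (-1, -1), (-1, 2), (0, -4), (0, 0). Count: 8.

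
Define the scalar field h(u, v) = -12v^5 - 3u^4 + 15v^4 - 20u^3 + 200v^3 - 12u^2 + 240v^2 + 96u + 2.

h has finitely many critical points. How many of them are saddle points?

h separates as a function of u plus a function of v, so ∇h=0 decouples.
∂h/∂u = -12(u - 1)(u + 2)(u + 4) = 0 at u ∈ {-4, -2, 1}; ∂h/∂v = -60v(v - 4)(v + 1)(v + 2) = 0 at v ∈ {-2, -1, 0, 4}.
The Hessian is diagonal: diag(h_uu, h_vv). Second derivatives: h_uu(-4)=-120, h_uu(-2)=72, h_uu(1)=-180; h_vv(-2)=720, h_vv(-1)=-300, h_vv(0)=480, h_vv(4)=-7200.
Saddle points occur where the two diagonal entries have opposite signs: (-4, -2), (-4, 0), (-2, -1), (-2, 4), (1, -2), (1, 0). Count: 6.

6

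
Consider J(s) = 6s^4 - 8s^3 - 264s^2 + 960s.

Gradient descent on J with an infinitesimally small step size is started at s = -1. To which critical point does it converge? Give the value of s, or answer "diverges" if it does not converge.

J'(s) = 24(s - 4)(s - 2)(s + 5), so J'(-1) = 1440.
Gradient descent moves in the -J' direction, i.e. s is decreasing.
The nearest critical point in that direction is s = -5, where J'' = 1512 > 0 (a local minimum). The iterate converges there.

-5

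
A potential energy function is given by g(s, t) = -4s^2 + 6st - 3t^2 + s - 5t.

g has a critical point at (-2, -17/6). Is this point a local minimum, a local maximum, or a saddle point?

local maximum

The Hessian of g is constant: H = [[-8, 6], [6, -6]].
det(H) = (-8)·(-6) − 6² = 12.
det(H) > 0 and tr(H) = -14 < 0, so H is negative definite and the point is a local maximum.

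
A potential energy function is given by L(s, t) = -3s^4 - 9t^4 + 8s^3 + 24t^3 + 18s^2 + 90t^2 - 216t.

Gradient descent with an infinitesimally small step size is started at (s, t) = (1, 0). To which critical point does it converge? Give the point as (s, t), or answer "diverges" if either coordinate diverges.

(0, 1)

L is separable, so gradient descent decouples: s follows -∂L/∂s, t follows -∂L/∂t.
∂L/∂s = -12s(s - 3)(s + 1); at s=1 this is 48, so s decreases.
∂L/∂t = -36(t - 3)(t - 1)(t + 2); at t=0 this is -216, so t increases.
s converges to its nearest critical value 0 (a local min of the s-part); t converges to 1. The iterate converges to (0, 1).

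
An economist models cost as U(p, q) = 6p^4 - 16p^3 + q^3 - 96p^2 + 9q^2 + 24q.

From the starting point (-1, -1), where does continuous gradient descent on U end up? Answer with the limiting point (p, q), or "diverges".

(-2, -2)

U is separable, so gradient descent decouples: p follows -∂U/∂p, q follows -∂U/∂q.
∂U/∂p = 24p(p - 4)(p + 2); at p=-1 this is 120, so p decreases.
∂U/∂q = 3(q + 2)(q + 4); at q=-1 this is 9, so q decreases.
p converges to its nearest critical value -2 (a local min of the p-part); q converges to -2. The iterate converges to (-2, -2).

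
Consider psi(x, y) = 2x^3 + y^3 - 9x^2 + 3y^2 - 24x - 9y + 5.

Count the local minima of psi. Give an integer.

1

psi separates as a function of x plus a function of y, so ∇psi=0 decouples.
∂psi/∂x = 6(x - 4)(x + 1) = 0 at x ∈ {-1, 4}; ∂psi/∂y = 3(y - 1)(y + 3) = 0 at y ∈ {-3, 1}.
The Hessian is diagonal: diag(psi_xx, psi_yy). Second derivatives: psi_xx(-1)=-30, psi_xx(4)=30; psi_yy(-3)=-12, psi_yy(1)=12.
Local minima occur where both diagonal entries positive: (4, 1). Count: 1.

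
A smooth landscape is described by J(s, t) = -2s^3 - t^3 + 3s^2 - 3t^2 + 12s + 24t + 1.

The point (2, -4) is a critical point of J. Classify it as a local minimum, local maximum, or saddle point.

The mixed partial ∂²J/∂s∂t is 0, so the Hessian at any point is diag(J_ss, J_tt) = diag(6(-2s + 1), -6(t + 1)).
At (2, -4): H = diag(-18, 18).
The eigenvalues have opposite signs, so H is indefinite: a saddle point.

saddle point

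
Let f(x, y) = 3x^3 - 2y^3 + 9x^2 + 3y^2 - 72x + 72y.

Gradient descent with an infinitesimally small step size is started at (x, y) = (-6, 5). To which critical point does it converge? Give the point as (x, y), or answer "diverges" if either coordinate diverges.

f is separable, so gradient descent decouples: x follows -∂f/∂x, y follows -∂f/∂y.
∂f/∂x = 9(x - 2)(x + 4); at x=-6 this is 144, so x decreases.
∂f/∂y = -6(y - 4)(y + 3); at y=5 this is -48, so y increases.
The x-coordinate has no critical point in that direction and runs off to infinity.

diverges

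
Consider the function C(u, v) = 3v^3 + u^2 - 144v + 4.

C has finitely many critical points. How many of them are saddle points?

C separates as a function of u plus a function of v, so ∇C=0 decouples.
∂C/∂u = 2u = 0 at u ∈ {0}; ∂C/∂v = 9(v - 4)(v + 4) = 0 at v ∈ {-4, 4}.
The Hessian is diagonal: diag(C_uu, C_vv). Second derivatives: C_uu(0)=2; C_vv(-4)=-72, C_vv(4)=72.
Saddle points occur where the two diagonal entries have opposite signs: (0, -4). Count: 1.

1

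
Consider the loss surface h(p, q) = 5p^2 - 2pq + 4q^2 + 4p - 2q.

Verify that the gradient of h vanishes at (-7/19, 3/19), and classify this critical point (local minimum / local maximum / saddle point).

∇h = (10p - 2q + 4, -2p + 8q - 2); substituting (-7/19, 3/19) gives ∇h = (0, 0), so (-7/19, 3/19) is indeed a critical point.
The Hessian of h is constant: H = [[10, -2], [-2, 8]].
det(H) = 10·8 − (-2)² = 76.
det(H) > 0 and tr(H) = 18 > 0, so H is positive definite and the point is a local minimum.

local minimum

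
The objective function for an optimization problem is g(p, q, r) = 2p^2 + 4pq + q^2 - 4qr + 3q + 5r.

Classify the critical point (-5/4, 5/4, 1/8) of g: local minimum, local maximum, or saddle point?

The Hessian is constant: H = [[4, 4, 0], [4, 2, -4], [0, -4, 0]].
Leading principal minors: Δ₁ = 4, Δ₂ = -8, Δ₃ = -64.
The minors fit neither the all-positive nor the alternating-sign pattern, so H is indefinite: a saddle point.

saddle point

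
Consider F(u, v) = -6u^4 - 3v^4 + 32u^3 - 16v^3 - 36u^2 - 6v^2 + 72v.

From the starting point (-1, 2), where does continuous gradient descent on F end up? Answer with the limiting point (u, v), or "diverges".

F is separable, so gradient descent decouples: u follows -∂F/∂u, v follows -∂F/∂v.
∂F/∂u = -24u(u - 3)(u - 1); at u=-1 this is 192, so u decreases.
∂F/∂v = -12(v - 1)(v + 2)(v + 3); at v=2 this is -240, so v increases.
The u-coordinate has no critical point in that direction and runs off to infinity.

diverges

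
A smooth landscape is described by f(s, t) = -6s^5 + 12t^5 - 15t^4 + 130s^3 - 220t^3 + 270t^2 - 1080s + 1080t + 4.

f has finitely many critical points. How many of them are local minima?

4

f separates as a function of s plus a function of t, so ∇f=0 decouples.
∂f/∂s = -30(s - 3)(s - 2)(s + 2)(s + 3) = 0 at s ∈ {-3, -2, 2, 3}; ∂f/∂t = 60(t - 3)(t - 2)(t + 1)(t + 3) = 0 at t ∈ {-3, -1, 2, 3}.
The Hessian is diagonal: diag(f_ss, f_tt). Second derivatives: f_ss(-3)=900, f_ss(-2)=-600, f_ss(2)=600, f_ss(3)=-900; f_tt(-3)=-3600, f_tt(-1)=1440, f_tt(2)=-900, f_tt(3)=1440.
Local minima occur where both diagonal entries positive: (-3, -1), (-3, 3), (2, -1), (2, 3). Count: 4.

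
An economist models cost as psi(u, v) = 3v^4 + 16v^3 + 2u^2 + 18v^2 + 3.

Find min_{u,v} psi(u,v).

psi(u,v) separates as P(u) + Q(v) + 3, so its minimum is min P + min Q + 3.
P'(u) = 4u vanishes at u ∈ {0}; Q'(v) = 12v(v + 1)(v + 3) vanishes at v ∈ {-3, -1, 0}.
Local minima of P (where P''>0): P(0)=0. Local minima of Q: Q(-3)=-27, Q(0)=0.
So the global minimum of psi is P(0) + Q(-3) + 3 = 0 − 27 + 3 = -24, attained at (0, -3).

-24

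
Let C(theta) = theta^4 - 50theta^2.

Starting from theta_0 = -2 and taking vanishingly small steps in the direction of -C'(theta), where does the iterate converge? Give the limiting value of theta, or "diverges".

C'(theta) = 4theta(theta - 5)(theta + 5), so C'(-2) = 168.
Gradient descent moves in the -C' direction, i.e. theta is decreasing.
The nearest critical point in that direction is theta = -5, where C'' = 200 > 0 (a local minimum). The iterate converges there.

-5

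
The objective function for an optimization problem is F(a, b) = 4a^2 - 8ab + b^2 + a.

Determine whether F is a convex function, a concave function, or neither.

neither

F is quadratic, so its Hessian is the constant matrix H = [[8, -8], [-8, 2]].
det(H) = -48, tr(H) = 10.
det(H) < 0, so H is indefinite: neither convex nor concave.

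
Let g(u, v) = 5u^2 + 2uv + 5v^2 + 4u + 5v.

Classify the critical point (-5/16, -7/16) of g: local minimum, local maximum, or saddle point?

local minimum

The Hessian of g is constant: H = [[10, 2], [2, 10]].
det(H) = 10·10 − 2² = 96.
det(H) > 0 and tr(H) = 20 > 0, so H is positive definite and the point is a local minimum.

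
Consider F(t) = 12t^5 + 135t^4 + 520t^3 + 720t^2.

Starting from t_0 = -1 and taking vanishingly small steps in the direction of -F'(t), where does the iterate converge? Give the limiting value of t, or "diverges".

0

F'(t) = 60t(t + 2)(t + 3)(t + 4), so F'(-1) = -360.
Gradient descent moves in the -F' direction, i.e. t is increasing.
The nearest critical point in that direction is t = 0, where F'' = 1440 > 0 (a local minimum). The iterate converges there.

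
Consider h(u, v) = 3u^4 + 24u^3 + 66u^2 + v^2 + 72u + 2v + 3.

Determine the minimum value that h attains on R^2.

-25

h(u,v) separates as P(u) + Q(v) + 3, so its minimum is min P + min Q + 3.
P'(u) = 12(u + 1)(u + 2)(u + 3) vanishes at u ∈ {-3, -2, -1}; Q'(v) = 2v + 2 vanishes at v ∈ {-1}.
Local minima of P (where P''>0): P(-3)=-27, P(-1)=-27. Local minima of Q: Q(-1)=-1.
So the global minimum of h is P(-3) + Q(-1) + 3 = -27 − 1 + 3 = -25, attained at (-3, -1).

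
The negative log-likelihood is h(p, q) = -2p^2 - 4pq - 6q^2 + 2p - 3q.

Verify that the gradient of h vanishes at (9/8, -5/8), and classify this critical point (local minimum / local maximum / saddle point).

local maximum

∇h = (-4p - 4q + 2, -4p - 12q - 3); substituting (9/8, -5/8) gives ∇h = (0, 0), so (9/8, -5/8) is indeed a critical point.
The Hessian of h is constant: H = [[-4, -4], [-4, -12]].
det(H) = (-4)·(-12) − (-4)² = 32.
det(H) > 0 and tr(H) = -16 < 0, so H is negative definite and the point is a local maximum.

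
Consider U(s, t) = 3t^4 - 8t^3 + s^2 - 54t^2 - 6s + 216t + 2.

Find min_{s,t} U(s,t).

-682

U(s,t) separates as P(s) + Q(t) + 2, so its minimum is min P + min Q + 2.
P'(s) = 2s - 6 vanishes at s ∈ {3}; Q'(t) = 12(t - 3)(t - 2)(t + 3) vanishes at t ∈ {-3, 2, 3}.
Local minima of P (where P''>0): P(3)=-9. Local minima of Q: Q(-3)=-675, Q(3)=189.
So the global minimum of U is P(3) + Q(-3) + 2 = -9 − 675 + 2 = -682, attained at (3, -3).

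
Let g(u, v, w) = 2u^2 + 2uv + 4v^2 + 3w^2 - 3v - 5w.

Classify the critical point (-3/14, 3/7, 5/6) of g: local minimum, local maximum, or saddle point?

The Hessian is constant: H = [[4, 2, 0], [2, 8, 0], [0, 0, 6]].
Leading principal minors: Δ₁ = 4, Δ₂ = 28, Δ₃ = 168.
All leading minors are positive, so H is positive definite: a local minimum.

local minimum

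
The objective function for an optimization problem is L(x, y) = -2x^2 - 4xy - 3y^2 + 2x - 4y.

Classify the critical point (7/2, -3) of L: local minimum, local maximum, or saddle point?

local maximum

The Hessian of L is constant: H = [[-4, -4], [-4, -6]].
det(H) = (-4)·(-6) − (-4)² = 8.
det(H) > 0 and tr(H) = -10 < 0, so H is negative definite and the point is a local maximum.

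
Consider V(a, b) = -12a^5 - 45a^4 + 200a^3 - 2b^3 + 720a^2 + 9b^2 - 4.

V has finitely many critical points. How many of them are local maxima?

2

V separates as a function of a plus a function of b, so ∇V=0 decouples.
∂V/∂a = -60a(a - 3)(a + 2)(a + 4) = 0 at a ∈ {-4, -2, 0, 3}; ∂V/∂b = -6b(b - 3) = 0 at b ∈ {0, 3}.
The Hessian is diagonal: diag(V_aa, V_bb). Second derivatives: V_aa(-4)=3360, V_aa(-2)=-1200, V_aa(0)=1440, V_aa(3)=-6300; V_bb(0)=18, V_bb(3)=-18.
Local maxima occur where both diagonal entries negative: (-2, 3), (3, 3). Count: 2.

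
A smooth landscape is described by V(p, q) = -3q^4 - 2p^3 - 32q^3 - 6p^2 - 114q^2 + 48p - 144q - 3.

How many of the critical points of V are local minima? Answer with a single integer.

V separates as a function of p plus a function of q, so ∇V=0 decouples.
∂V/∂p = -6(p - 2)(p + 4) = 0 at p ∈ {-4, 2}; ∂V/∂q = -12(q + 1)(q + 3)(q + 4) = 0 at q ∈ {-4, -3, -1}.
The Hessian is diagonal: diag(V_pp, V_qq). Second derivatives: V_pp(-4)=36, V_pp(2)=-36; V_qq(-4)=-36, V_qq(-3)=24, V_qq(-1)=-72.
Local minima occur where both diagonal entries positive: (-4, -3). Count: 1.

1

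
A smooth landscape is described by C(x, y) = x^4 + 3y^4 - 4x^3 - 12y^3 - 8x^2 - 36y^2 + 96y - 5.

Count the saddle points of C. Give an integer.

C separates as a function of x plus a function of y, so ∇C=0 decouples.
∂C/∂x = 4x(x - 4)(x + 1) = 0 at x ∈ {-1, 0, 4}; ∂C/∂y = 12(y - 4)(y - 1)(y + 2) = 0 at y ∈ {-2, 1, 4}.
The Hessian is diagonal: diag(C_xx, C_yy). Second derivatives: C_xx(-1)=20, C_xx(0)=-16, C_xx(4)=80; C_yy(-2)=216, C_yy(1)=-108, C_yy(4)=216.
Saddle points occur where the two diagonal entries have opposite signs: (-1, 1), (0, -2), (0, 4), (4, 1). Count: 4.

4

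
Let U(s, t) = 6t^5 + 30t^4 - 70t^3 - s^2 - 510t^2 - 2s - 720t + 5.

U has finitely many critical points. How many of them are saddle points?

U separates as a function of s plus a function of t, so ∇U=0 decouples.
∂U/∂s = -2(s + 1) = 0 at s ∈ {-1}; ∂U/∂t = 30(t - 3)(t + 1)(t + 2)(t + 4) = 0 at t ∈ {-4, -2, -1, 3}.
The Hessian is diagonal: diag(U_ss, U_tt). Second derivatives: U_ss(-1)=-2; U_tt(-4)=-1260, U_tt(-2)=300, U_tt(-1)=-360, U_tt(3)=4200.
Saddle points occur where the two diagonal entries have opposite signs: (-1, -2), (-1, 3). Count: 2.

2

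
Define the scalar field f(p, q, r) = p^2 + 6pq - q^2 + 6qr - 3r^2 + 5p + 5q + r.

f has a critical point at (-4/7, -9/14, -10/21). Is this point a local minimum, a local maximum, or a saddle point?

The Hessian is constant: H = [[2, 6, 0], [6, -2, 6], [0, 6, -6]].
Leading principal minors: Δ₁ = 2, Δ₂ = -40, Δ₃ = 168.
The minors fit neither the all-positive nor the alternating-sign pattern, so H is indefinite: a saddle point.

saddle point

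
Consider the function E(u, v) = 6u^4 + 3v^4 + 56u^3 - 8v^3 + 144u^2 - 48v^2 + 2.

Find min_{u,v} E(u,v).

E(u,v) separates as P(u) + Q(v) + 2, so its minimum is min P + min Q + 2.
P'(u) = 24u(u + 3)(u + 4) vanishes at u ∈ {-4, -3, 0}; Q'(v) = 12v(v - 4)(v + 2) vanishes at v ∈ {-2, 0, 4}.
Local minima of P (where P''>0): P(-4)=256, P(0)=0. Local minima of Q: Q(-2)=-80, Q(4)=-512.
So the global minimum of E is P(0) + Q(4) + 2 = 0 − 512 + 2 = -510, attained at (0, 4).

-510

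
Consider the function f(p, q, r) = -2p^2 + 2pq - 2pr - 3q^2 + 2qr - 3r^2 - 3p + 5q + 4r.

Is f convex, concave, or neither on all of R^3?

concave

f is quadratic, so its Hessian is the constant matrix H = [[-4, 2, -2], [2, -6, 2], [-2, 2, -6]].
Leading principal minors: -4, 20, -96.
Signs alternate −, +, − ⇒ H ≺ 0 ⇒ concave.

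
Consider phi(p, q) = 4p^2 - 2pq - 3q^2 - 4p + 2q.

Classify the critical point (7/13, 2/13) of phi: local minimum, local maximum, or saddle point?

The Hessian of phi is constant: H = [[8, -2], [-2, -6]].
det(H) = 8·(-6) − (-2)² = -52.
Since det(H) < 0, H is indefinite and the critical point is a saddle point.

saddle point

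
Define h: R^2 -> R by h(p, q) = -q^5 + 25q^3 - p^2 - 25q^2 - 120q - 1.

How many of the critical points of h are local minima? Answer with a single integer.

h separates as a function of p plus a function of q, so ∇h=0 decouples.
∂h/∂p = -2p = 0 at p ∈ {0}; ∂h/∂q = -5(q - 3)(q - 2)(q + 1)(q + 4) = 0 at q ∈ {-4, -1, 2, 3}.
The Hessian is diagonal: diag(h_pp, h_qq). Second derivatives: h_pp(0)=-2; h_qq(-4)=630, h_qq(-1)=-180, h_qq(2)=90, h_qq(3)=-140.
Local minima occur where both diagonal entries positive: none. Count: 0.

0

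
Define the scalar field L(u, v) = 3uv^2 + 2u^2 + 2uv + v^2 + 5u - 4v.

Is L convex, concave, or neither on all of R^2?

neither

The term 3uv^2 is cubic, so the Hessian is not constant.
∂²L/∂v² = 6u + 2, which takes both signs as u varies (negative for sufficiently negative u). A diagonal entry of the Hessian changing sign means the Hessian is neither positive- nor negative-semidefinite on all of R^2.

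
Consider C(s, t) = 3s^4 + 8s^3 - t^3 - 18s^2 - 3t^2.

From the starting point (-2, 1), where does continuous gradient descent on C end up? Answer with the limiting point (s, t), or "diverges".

C is separable, so gradient descent decouples: s follows -∂C/∂s, t follows -∂C/∂t.
∂C/∂s = 12s(s - 1)(s + 3); at s=-2 this is 72, so s decreases.
∂C/∂t = -3t(t + 2); at t=1 this is -9, so t increases.
The t-coordinate has no critical point in that direction and runs off to infinity.

diverges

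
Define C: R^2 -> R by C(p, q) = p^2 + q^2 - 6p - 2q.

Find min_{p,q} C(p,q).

C(p,q) separates as A(p) + B(q), so its minimum is min A + min B.
A'(p) = 2p - 6 vanishes at p ∈ {3}; B'(q) = 2q - 2 vanishes at q ∈ {1}.
Local minima of A (where A''>0): A(3)=-9. Local minima of B: B(1)=-1.
So the global minimum of C is A(3) + B(1) = -9 − 1 = -10, attained at (3, 1).

-10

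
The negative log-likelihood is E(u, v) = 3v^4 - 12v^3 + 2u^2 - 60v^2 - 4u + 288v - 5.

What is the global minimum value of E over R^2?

-844

E(u,v) separates as P(u) + Q(v) − 5, so its minimum is min P + min Q − 5.
P'(u) = 4u - 4 vanishes at u ∈ {1}; Q'(v) = 12(v - 4)(v - 2)(v + 3) vanishes at v ∈ {-3, 2, 4}.
Local minima of P (where P''>0): P(1)=-2. Local minima of Q: Q(-3)=-837, Q(4)=192.
So the global minimum of E is P(1) + Q(-3) − 5 = -2 − 837 − 5 = -844, attained at (1, -3).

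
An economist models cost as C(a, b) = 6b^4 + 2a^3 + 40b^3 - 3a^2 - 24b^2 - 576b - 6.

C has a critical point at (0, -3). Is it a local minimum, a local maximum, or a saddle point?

The mixed partial ∂²C/∂a∂b is 0, so the Hessian at any point is diag(C_aa, C_bb) = diag(6(2a - 1), 24(3b^2 + 10b - 2)).
At (0, -3): H = diag(-6, -120).
Both eigenvalues are negative, so H is negative definite: a local maximum.

local maximum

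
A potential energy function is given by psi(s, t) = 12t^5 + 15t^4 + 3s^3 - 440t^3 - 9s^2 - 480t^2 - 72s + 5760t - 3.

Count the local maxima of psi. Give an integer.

2

psi separates as a function of s plus a function of t, so ∇psi=0 decouples.
∂psi/∂s = 9(s - 4)(s + 2) = 0 at s ∈ {-2, 4}; ∂psi/∂t = 60(t - 4)(t - 2)(t + 3)(t + 4) = 0 at t ∈ {-4, -3, 2, 4}.
The Hessian is diagonal: diag(psi_ss, psi_tt). Second derivatives: psi_ss(-2)=-54, psi_ss(4)=54; psi_tt(-4)=-2880, psi_tt(-3)=2100, psi_tt(2)=-3600, psi_tt(4)=6720.
Local maxima occur where both diagonal entries negative: (-2, -4), (-2, 2). Count: 2.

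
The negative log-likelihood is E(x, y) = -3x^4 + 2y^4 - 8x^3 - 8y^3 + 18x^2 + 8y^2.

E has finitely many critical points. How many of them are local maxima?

2

E separates as a function of x plus a function of y, so ∇E=0 decouples.
∂E/∂x = -12x(x - 1)(x + 3) = 0 at x ∈ {-3, 0, 1}; ∂E/∂y = 8y(y - 2)(y - 1) = 0 at y ∈ {0, 1, 2}.
The Hessian is diagonal: diag(E_xx, E_yy). Second derivatives: E_xx(-3)=-144, E_xx(0)=36, E_xx(1)=-48; E_yy(0)=16, E_yy(1)=-8, E_yy(2)=16.
Local maxima occur where both diagonal entries negative: (-3, 1), (1, 1). Count: 2.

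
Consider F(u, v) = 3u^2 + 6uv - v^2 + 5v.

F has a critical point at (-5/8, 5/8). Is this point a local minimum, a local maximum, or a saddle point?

saddle point

The Hessian of F is constant: H = [[6, 6], [6, -2]].
det(H) = 6·(-2) − 6² = -48.
Since det(H) < 0, H is indefinite and the critical point is a saddle point.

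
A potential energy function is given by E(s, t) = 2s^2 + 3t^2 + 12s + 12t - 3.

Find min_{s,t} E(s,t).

-33

E(s,t) separates as P(s) + Q(t) − 3, so its minimum is min P + min Q − 3.
P'(s) = 4s + 12 vanishes at s ∈ {-3}; Q'(t) = 6(t + 2) vanishes at t ∈ {-2}.
Local minima of P (where P''>0): P(-3)=-18. Local minima of Q: Q(-2)=-12.
So the global minimum of E is P(-3) + Q(-2) − 3 = -18 − 12 − 3 = -33, attained at (-3, -2).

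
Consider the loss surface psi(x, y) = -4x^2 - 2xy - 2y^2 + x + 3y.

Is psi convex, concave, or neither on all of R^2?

concave

psi is quadratic, so its Hessian is the constant matrix H = [[-8, -2], [-2, -4]].
det(H) = 28, tr(H) = -12.
det(H) > 0 and tr(H) < 0, so H is negative definite everywhere: concave.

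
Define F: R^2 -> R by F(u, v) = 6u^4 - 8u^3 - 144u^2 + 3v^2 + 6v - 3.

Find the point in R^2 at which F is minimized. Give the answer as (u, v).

F(u,v) separates as P(u) + Q(v) − 3, so its minimum is min P + min Q − 3.
P'(u) = 24u(u - 4)(u + 3) vanishes at u ∈ {-3, 0, 4}; Q'(v) = 6v + 6 vanishes at v ∈ {-1}.
Local minima of P (where P''>0): P(-3)=-594, P(4)=-1280. Local minima of Q: Q(-1)=-3.
So the global minimum of F is P(4) + Q(-1) − 3 = -1280 − 3 − 3 = -1286, attained at (4, -1).

(4, -1)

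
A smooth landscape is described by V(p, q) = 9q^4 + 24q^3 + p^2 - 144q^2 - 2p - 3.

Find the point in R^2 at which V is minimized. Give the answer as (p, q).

V(p,q) separates as A(p) + B(q) − 3, so its minimum is min A + min B − 3.
A'(p) = 2p - 2 vanishes at p ∈ {1}; B'(q) = 36q(q - 2)(q + 4) vanishes at q ∈ {-4, 0, 2}.
Local minima of A (where A''>0): A(1)=-1. Local minima of B: B(-4)=-1536, B(2)=-240.
So the global minimum of V is A(1) + B(-4) − 3 = -1 − 1536 − 3 = -1540, attained at (1, -4).

(1, -4)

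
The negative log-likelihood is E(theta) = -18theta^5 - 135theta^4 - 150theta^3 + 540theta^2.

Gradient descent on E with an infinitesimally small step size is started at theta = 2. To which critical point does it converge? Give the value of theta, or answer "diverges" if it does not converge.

diverges

E'(theta) = -90theta(theta - 1)(theta + 3)(theta + 4), so E'(2) = -5400.
Gradient descent moves in the -E' direction, i.e. theta is increasing.
There is no critical point above theta=2, and E' keeps the same sign, so the iterate runs off to +∞.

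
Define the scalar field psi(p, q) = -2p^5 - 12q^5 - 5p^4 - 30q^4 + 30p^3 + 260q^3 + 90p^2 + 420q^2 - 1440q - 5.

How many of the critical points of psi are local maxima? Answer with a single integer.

psi separates as a function of p plus a function of q, so ∇psi=0 decouples.
∂psi/∂p = -10p(p - 3)(p + 2)(p + 3) = 0 at p ∈ {-3, -2, 0, 3}; ∂psi/∂q = -60(q - 3)(q - 1)(q + 2)(q + 4) = 0 at q ∈ {-4, -2, 1, 3}.
The Hessian is diagonal: diag(psi_pp, psi_qq). Second derivatives: psi_pp(-3)=180, psi_pp(-2)=-100, psi_pp(0)=180, psi_pp(3)=-900; psi_qq(-4)=4200, psi_qq(-2)=-1800, psi_qq(1)=1800, psi_qq(3)=-4200.
Local maxima occur where both diagonal entries negative: (-2, -2), (-2, 3), (3, -2), (3, 3). Count: 4.

4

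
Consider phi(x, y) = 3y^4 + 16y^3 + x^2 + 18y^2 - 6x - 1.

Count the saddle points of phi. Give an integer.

1

phi separates as a function of x plus a function of y, so ∇phi=0 decouples.
∂phi/∂x = 2(x - 3) = 0 at x ∈ {3}; ∂phi/∂y = 12y(y + 1)(y + 3) = 0 at y ∈ {-3, -1, 0}.
The Hessian is diagonal: diag(phi_xx, phi_yy). Second derivatives: phi_xx(3)=2; phi_yy(-3)=72, phi_yy(-1)=-24, phi_yy(0)=36.
Saddle points occur where the two diagonal entries have opposite signs: (3, -1). Count: 1.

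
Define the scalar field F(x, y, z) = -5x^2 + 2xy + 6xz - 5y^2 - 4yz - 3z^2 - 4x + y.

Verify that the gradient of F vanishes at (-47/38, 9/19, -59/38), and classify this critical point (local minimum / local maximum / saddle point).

local maximum

∇F = (-10x + 2y + 6z - 4, 2x - 10y - 4z + 1, 6x - 4y - 6z); substituting (-47/38, 9/19, -59/38) gives ∇F = (0, 0, 0), so (-47/38, 9/19, -59/38) is indeed a critical point.
The Hessian is constant: H = [[-10, 2, 6], [2, -10, -4], [6, -4, -6]].
Leading principal minors: Δ₁ = -10, Δ₂ = 96, Δ₃ = -152.
The minors alternate sign starting negative (−, +, −), so H is negative definite: a local maximum.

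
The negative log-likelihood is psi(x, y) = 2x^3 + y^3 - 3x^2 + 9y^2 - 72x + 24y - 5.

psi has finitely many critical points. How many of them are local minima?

1

psi separates as a function of x plus a function of y, so ∇psi=0 decouples.
∂psi/∂x = 6(x - 4)(x + 3) = 0 at x ∈ {-3, 4}; ∂psi/∂y = 3(y + 2)(y + 4) = 0 at y ∈ {-4, -2}.
The Hessian is diagonal: diag(psi_xx, psi_yy). Second derivatives: psi_xx(-3)=-42, psi_xx(4)=42; psi_yy(-4)=-6, psi_yy(-2)=6.
Local minima occur where both diagonal entries positive: (4, -2). Count: 1.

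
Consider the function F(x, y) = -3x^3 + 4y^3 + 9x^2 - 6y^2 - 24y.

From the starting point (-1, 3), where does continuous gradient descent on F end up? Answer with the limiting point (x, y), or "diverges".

F is separable, so gradient descent decouples: x follows -∂F/∂x, y follows -∂F/∂y.
∂F/∂x = -9x(x - 2); at x=-1 this is -27, so x increases.
∂F/∂y = 12(y - 2)(y + 1); at y=3 this is 48, so y decreases.
x converges to its nearest critical value 0 (a local min of the x-part); y converges to 2. The iterate converges to (0, 2).

(0, 2)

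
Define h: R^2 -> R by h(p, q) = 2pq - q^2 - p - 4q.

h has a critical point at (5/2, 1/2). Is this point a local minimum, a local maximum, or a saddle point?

The Hessian of h is constant: H = [[0, 2], [2, -2]].
det(H) = 0·(-2) − 2² = -4.
Since det(H) < 0, H is indefinite and the critical point is a saddle point.

saddle point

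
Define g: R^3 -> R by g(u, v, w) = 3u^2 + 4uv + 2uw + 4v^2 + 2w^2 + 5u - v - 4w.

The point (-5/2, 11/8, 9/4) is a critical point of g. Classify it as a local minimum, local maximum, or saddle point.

The Hessian is constant: H = [[6, 4, 2], [4, 8, 0], [2, 0, 4]].
Leading principal minors: Δ₁ = 6, Δ₂ = 32, Δ₃ = 96.
All leading minors are positive, so H is positive definite: a local minimum.

local minimum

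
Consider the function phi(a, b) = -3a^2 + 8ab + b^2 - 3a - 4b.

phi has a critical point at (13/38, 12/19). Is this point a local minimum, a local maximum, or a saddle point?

saddle point

The Hessian of phi is constant: H = [[-6, 8], [8, 2]].
det(H) = (-6)·2 − 8² = -76.
Since det(H) < 0, H is indefinite and the critical point is a saddle point.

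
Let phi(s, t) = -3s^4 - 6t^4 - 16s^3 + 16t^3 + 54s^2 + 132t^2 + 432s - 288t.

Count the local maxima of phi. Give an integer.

phi separates as a function of s plus a function of t, so ∇phi=0 decouples.
∂phi/∂s = -12(s - 3)(s + 3)(s + 4) = 0 at s ∈ {-4, -3, 3}; ∂phi/∂t = -24(t - 4)(t - 1)(t + 3) = 0 at t ∈ {-3, 1, 4}.
The Hessian is diagonal: diag(phi_ss, phi_tt). Second derivatives: phi_ss(-4)=-84, phi_ss(-3)=72, phi_ss(3)=-504; phi_tt(-3)=-672, phi_tt(1)=288, phi_tt(4)=-504.
Local maxima occur where both diagonal entries negative: (-4, -3), (-4, 4), (3, -3), (3, 4). Count: 4.

4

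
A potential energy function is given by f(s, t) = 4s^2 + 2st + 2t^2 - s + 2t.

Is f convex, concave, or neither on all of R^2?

convex

f is quadratic, so its Hessian is the constant matrix H = [[8, 2], [2, 4]].
det(H) = 28, tr(H) = 12.
det(H) > 0 and tr(H) > 0, so H is positive definite everywhere: convex.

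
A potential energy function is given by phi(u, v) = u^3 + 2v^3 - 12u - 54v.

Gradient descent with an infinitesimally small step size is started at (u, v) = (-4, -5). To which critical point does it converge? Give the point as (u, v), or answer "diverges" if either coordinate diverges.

diverges

phi is separable, so gradient descent decouples: u follows -∂phi/∂u, v follows -∂phi/∂v.
∂phi/∂u = 3(u - 2)(u + 2); at u=-4 this is 36, so u decreases.
∂phi/∂v = 6(v - 3)(v + 3); at v=-5 this is 96, so v decreases.
The u-coordinate has no critical point in that direction and runs off to infinity.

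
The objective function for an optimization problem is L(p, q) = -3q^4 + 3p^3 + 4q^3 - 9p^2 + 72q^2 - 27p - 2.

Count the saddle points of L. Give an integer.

3

L separates as a function of p plus a function of q, so ∇L=0 decouples.
∂L/∂p = 9(p - 3)(p + 1) = 0 at p ∈ {-1, 3}; ∂L/∂q = -12q(q - 4)(q + 3) = 0 at q ∈ {-3, 0, 4}.
The Hessian is diagonal: diag(L_pp, L_qq). Second derivatives: L_pp(-1)=-36, L_pp(3)=36; L_qq(-3)=-252, L_qq(0)=144, L_qq(4)=-336.
Saddle points occur where the two diagonal entries have opposite signs: (-1, 0), (3, -3), (3, 4). Count: 3.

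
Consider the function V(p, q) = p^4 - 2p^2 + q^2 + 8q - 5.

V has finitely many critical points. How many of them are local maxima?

V separates as a function of p plus a function of q, so ∇V=0 decouples.
∂V/∂p = 4p(p - 1)(p + 1) = 0 at p ∈ {-1, 0, 1}; ∂V/∂q = 2(q + 4) = 0 at q ∈ {-4}.
The Hessian is diagonal: diag(V_pp, V_qq). Second derivatives: V_pp(-1)=8, V_pp(0)=-4, V_pp(1)=8; V_qq(-4)=2.
Local maxima occur where both diagonal entries negative: none. Count: 0.

0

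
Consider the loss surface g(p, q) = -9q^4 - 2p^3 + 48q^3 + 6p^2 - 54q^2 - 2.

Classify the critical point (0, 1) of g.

local minimum

The mixed partial ∂²g/∂p∂q is 0, so the Hessian at any point is diag(g_pp, g_qq) = diag(12(-p + 1), 36(-3q^2 + 8q - 3)).
At (0, 1): H = diag(12, 72).
Both eigenvalues are positive, so H is positive definite: a local minimum.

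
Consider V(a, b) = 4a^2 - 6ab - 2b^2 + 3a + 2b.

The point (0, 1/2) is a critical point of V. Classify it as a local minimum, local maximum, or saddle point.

The Hessian of V is constant: H = [[8, -6], [-6, -4]].
det(H) = 8·(-4) − (-6)² = -68.
Since det(H) < 0, H is indefinite and the critical point is a saddle point.

saddle point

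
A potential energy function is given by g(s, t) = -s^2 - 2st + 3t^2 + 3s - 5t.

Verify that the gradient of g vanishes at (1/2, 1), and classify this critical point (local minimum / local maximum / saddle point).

saddle point

∇g = (-2s - 2t + 3, -2s + 6t - 5); substituting (1/2, 1) gives ∇g = (0, 0), so (1/2, 1) is indeed a critical point.
The Hessian of g is constant: H = [[-2, -2], [-2, 6]].
det(H) = (-2)·6 − (-2)² = -16.
Since det(H) < 0, H is indefinite and the critical point is a saddle point.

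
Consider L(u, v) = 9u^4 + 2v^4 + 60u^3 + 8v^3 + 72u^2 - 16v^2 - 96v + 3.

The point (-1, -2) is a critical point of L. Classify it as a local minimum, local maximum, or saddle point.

local maximum

The mixed partial ∂²L/∂u∂v is 0, so the Hessian at any point is diag(L_uu, L_vv) = diag(36(3u^2 + 10u + 4), 8(3v^2 + 6v - 4)).
At (-1, -2): H = diag(-108, -32).
Both eigenvalues are negative, so H is negative definite: a local maximum.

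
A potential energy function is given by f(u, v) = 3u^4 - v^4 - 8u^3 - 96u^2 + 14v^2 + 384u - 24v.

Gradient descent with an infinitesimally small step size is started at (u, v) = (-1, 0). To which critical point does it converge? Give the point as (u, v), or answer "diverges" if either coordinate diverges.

f is separable, so gradient descent decouples: u follows -∂f/∂u, v follows -∂f/∂v.
∂f/∂u = 12(u - 4)(u - 2)(u + 4); at u=-1 this is 540, so u decreases.
∂f/∂v = -4(v - 2)(v - 1)(v + 3); at v=0 this is -24, so v increases.
u converges to its nearest critical value -4 (a local min of the u-part); v converges to 1. The iterate converges to (-4, 1).

(-4, 1)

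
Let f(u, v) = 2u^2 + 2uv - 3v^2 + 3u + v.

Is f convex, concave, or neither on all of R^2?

f is quadratic, so its Hessian is the constant matrix H = [[4, 2], [2, -6]].
det(H) = -28, tr(H) = -2.
det(H) < 0, so H is indefinite: neither convex nor concave.

neither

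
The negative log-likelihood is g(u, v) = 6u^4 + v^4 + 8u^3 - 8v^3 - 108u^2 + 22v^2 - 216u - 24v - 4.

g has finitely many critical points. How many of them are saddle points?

4

g separates as a function of u plus a function of v, so ∇g=0 decouples.
∂g/∂u = 24(u - 3)(u + 1)(u + 3) = 0 at u ∈ {-3, -1, 3}; ∂g/∂v = 4(v - 3)(v - 2)(v - 1) = 0 at v ∈ {1, 2, 3}.
The Hessian is diagonal: diag(g_uu, g_vv). Second derivatives: g_uu(-3)=288, g_uu(-1)=-192, g_uu(3)=576; g_vv(1)=8, g_vv(2)=-4, g_vv(3)=8.
Saddle points occur where the two diagonal entries have opposite signs: (-3, 2), (-1, 1), (-1, 3), (3, 2). Count: 4.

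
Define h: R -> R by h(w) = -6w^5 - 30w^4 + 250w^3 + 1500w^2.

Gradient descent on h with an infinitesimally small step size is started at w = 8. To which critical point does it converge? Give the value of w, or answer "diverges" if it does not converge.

h'(w) = -30w(w - 5)(w + 4)(w + 5), so h'(8) = -112320.
Gradient descent moves in the -h' direction, i.e. w is increasing.
There is no critical point above w=8, and h' keeps the same sign, so the iterate runs off to +∞.

diverges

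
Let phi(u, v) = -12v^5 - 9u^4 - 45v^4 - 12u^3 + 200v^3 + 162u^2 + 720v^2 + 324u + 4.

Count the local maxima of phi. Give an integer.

4

phi separates as a function of u plus a function of v, so ∇phi=0 decouples.
∂phi/∂u = -36(u - 3)(u + 1)(u + 3) = 0 at u ∈ {-3, -1, 3}; ∂phi/∂v = -60v(v - 3)(v + 2)(v + 4) = 0 at v ∈ {-4, -2, 0, 3}.
The Hessian is diagonal: diag(phi_uu, phi_vv). Second derivatives: phi_uu(-3)=-432, phi_uu(-1)=288, phi_uu(3)=-864; phi_vv(-4)=3360, phi_vv(-2)=-1200, phi_vv(0)=1440, phi_vv(3)=-6300.
Local maxima occur where both diagonal entries negative: (-3, -2), (-3, 3), (3, -2), (3, 3). Count: 4.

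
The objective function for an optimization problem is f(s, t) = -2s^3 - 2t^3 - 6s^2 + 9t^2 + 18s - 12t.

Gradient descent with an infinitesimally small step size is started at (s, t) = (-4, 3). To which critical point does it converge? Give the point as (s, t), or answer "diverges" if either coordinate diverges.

f is separable, so gradient descent decouples: s follows -∂f/∂s, t follows -∂f/∂t.
∂f/∂s = -6(s - 1)(s + 3); at s=-4 this is -30, so s increases.
∂f/∂t = -6(t - 2)(t - 1); at t=3 this is -12, so t increases.
The t-coordinate has no critical point in that direction and runs off to infinity.

diverges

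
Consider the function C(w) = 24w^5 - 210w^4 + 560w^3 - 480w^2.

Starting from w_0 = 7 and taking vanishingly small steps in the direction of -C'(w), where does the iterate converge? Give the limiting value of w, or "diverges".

4

C'(w) = 120w(w - 4)(w - 2)(w - 1), so C'(7) = 75600.
Gradient descent moves in the -C' direction, i.e. w is decreasing.
The nearest critical point in that direction is w = 4, where C'' = 2880 > 0 (a local minimum). The iterate converges there.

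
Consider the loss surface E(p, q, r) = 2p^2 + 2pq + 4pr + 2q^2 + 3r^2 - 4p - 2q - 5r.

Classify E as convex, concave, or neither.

convex

E is quadratic, so its Hessian is the constant matrix H = [[4, 2, 4], [2, 4, 0], [4, 0, 6]].
Leading principal minors: 4, 12, 8.
All positive ⇒ H ≻ 0 ⇒ convex.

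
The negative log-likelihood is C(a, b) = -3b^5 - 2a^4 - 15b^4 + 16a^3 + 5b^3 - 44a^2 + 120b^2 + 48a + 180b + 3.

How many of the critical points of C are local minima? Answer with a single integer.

2

C separates as a function of a plus a function of b, so ∇C=0 decouples.
∂C/∂a = -8(a - 3)(a - 2)(a - 1) = 0 at a ∈ {1, 2, 3}; ∂C/∂b = -15(b - 2)(b + 1)(b + 2)(b + 3) = 0 at b ∈ {-3, -2, -1, 2}.
The Hessian is diagonal: diag(C_aa, C_bb). Second derivatives: C_aa(1)=-16, C_aa(2)=8, C_aa(3)=-16; C_bb(-3)=150, C_bb(-2)=-60, C_bb(-1)=90, C_bb(2)=-900.
Local minima occur where both diagonal entries positive: (2, -3), (2, -1). Count: 2.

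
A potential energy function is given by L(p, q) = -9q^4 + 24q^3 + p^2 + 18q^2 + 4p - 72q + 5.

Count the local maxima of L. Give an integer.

L separates as a function of p plus a function of q, so ∇L=0 decouples.
∂L/∂p = 2(p + 2) = 0 at p ∈ {-2}; ∂L/∂q = -36(q - 2)(q - 1)(q + 1) = 0 at q ∈ {-1, 1, 2}.
The Hessian is diagonal: diag(L_pp, L_qq). Second derivatives: L_pp(-2)=2; L_qq(-1)=-216, L_qq(1)=72, L_qq(2)=-108.
Local maxima occur where both diagonal entries negative: none. Count: 0.

0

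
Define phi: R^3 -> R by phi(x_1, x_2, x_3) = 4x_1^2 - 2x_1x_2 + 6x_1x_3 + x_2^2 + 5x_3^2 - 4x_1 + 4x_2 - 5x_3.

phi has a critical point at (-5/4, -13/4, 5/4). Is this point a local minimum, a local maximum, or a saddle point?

local minimum

The Hessian is constant: H = [[8, -2, 6], [-2, 2, 0], [6, 0, 10]].
Leading principal minors: Δ₁ = 8, Δ₂ = 12, Δ₃ = 48.
All leading minors are positive, so H is positive definite: a local minimum.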